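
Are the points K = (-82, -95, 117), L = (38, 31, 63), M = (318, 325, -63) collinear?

Yes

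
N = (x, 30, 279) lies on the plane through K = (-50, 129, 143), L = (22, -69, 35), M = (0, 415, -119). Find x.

The plane through K, L, M has equation 82764x + 13464y + 30492z = 1959012.
Substituting N: (82764)x + (8911188) = 1959012, so x = -84.

-84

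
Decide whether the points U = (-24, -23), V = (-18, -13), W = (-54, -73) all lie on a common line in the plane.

Yes

UV = (6, 10), UW = (-30, -50).
Twice the signed area of △UVW is (6)(-50) − (10)(-30) = 0.
The triangle is degenerate (zero area), so the points are collinear.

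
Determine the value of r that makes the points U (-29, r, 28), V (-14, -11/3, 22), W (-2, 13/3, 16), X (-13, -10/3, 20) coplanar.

The points are coplanar iff UV · (UW × UX) = 0.
Expanding, this is linear in r: (-18)r + (-252) = 0.
So r = -14.

-14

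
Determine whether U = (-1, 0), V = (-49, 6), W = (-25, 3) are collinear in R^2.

UV = (-48, 6), UW = (-24, 3).
Twice the signed area of △UVW is (-48)(3) − (6)(-24) = 0.
The triangle is degenerate (zero area), so the points are collinear.

Yes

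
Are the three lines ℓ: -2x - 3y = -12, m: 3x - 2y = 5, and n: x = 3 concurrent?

Intersecting ℓ and m: solving the 2×2 system gives (x, y) = (3, 2).
Substitute into n: (1)(3) + (0)(2) = 3.
This equals 3, so (3, 2) lies on all three lines and they are concurrent.

Yes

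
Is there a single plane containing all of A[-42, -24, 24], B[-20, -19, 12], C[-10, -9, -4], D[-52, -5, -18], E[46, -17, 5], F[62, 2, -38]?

The plane through A, B, C has normal n = AB × AC = (40, 232, 170) and equation n·P = -3168.
Checking the remaining points: n·D = -6300, n·E = -1254, n·F = -3516.
Since n·D = -6300 ≠ -3168, D is off the plane and the points are not all coplanar.

No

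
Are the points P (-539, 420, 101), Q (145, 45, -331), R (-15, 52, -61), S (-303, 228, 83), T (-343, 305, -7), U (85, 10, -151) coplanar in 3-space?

Yes

The plane through P, Q, R has normal n = PQ × PR = (-98226, -115560, -55212) and equation n·X = -1167798.
Checking the remaining points: n·S = -1167798, n·T = -1167798, n·U = -1167798.
All equal -1167798, so all 6 points lie in one plane.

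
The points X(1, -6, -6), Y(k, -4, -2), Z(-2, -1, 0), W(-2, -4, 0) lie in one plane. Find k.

-1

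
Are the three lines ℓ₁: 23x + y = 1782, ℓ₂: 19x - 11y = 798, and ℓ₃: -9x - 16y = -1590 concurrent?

No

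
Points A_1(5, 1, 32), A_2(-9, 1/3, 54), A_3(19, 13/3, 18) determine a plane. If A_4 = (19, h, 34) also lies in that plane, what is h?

A normal to the plane is n = A_1A_2 × A_1A_3 = (-64, 112, -112/3).
A_4 lies in the plane iff n · A_1A_4 = 0.
This gives (112)h + (-3248/3) = 0, so h = 29/3.

29/3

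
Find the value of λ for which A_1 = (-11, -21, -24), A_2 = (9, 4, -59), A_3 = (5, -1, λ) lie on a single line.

-52

Direction A_1A_2 = (20, 25, -35). From the x-coordinate of A_3, the parameter along the line is τ = (5 − (-11))/20 = 4/5.
Then λ = (-24) + 4/5·(-35) = -52.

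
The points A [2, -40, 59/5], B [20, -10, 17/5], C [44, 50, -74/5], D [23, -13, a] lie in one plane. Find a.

Coplanarity ⇔ det[AB; AC; AD] = 0.
Expanding, this is linear in a: (360)a + (-1728) = 0.
So a = 24/5.

24/5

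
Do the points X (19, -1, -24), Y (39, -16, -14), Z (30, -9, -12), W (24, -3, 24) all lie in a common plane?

With X as base: XY = (20, -15, 10), XZ = (11, -8, 12), XW = (5, -2, 48).
XZ × XW = (-360, -468, 18).
XY · (XZ × XW) = 0.
The scalar triple product vanishes, so the four points are coplanar.

Yes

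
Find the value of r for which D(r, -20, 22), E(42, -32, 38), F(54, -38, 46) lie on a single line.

Direction EF = (12, -6, 8). From the y-coordinate of D, the parameter along the line is τ = (-20 − (-32))/(-6) = -2.
Then r = 42 + (-2)·(12) = 18.

18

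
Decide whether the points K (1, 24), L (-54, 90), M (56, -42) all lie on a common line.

Yes

KL = (-55, 66), KM = (55, -66).
Checking proportionality: KM = -1·KL, so the vectors are parallel and the points are collinear.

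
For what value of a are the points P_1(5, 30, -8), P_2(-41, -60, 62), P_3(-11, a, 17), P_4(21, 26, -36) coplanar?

5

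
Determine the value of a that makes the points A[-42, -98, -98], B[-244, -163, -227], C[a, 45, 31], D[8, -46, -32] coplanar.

-62

Normal to plane ABD: n = (2418, 6882, -7254); plane equation n·P = -65100.
Requiring n·C = -65100: (2418)a + (84816) = -65100.
So a = -62.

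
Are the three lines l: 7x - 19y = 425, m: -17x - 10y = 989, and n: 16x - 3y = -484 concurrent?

Yes

Lines aᵢx + bᵢy = cᵢ with pairwise distinct directions are concurrent exactly when det[aᵢ bᵢ cᵢ] = 0.
Here the determinant is 0.
It vanishes, so the lines are concurrent at (-37, -36).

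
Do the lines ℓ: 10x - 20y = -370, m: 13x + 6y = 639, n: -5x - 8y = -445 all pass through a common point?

Lines aᵢx + bᵢy = cᵢ with pairwise distinct directions are concurrent exactly when det[aᵢ bᵢ cᵢ] = 0.
Here the determinant is 0.
It vanishes, so the lines are concurrent at (33, 35).

Yes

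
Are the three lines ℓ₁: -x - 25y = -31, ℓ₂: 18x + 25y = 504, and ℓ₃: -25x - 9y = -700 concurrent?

No

Lines aᵢx + bᵢy = cᵢ with pairwise distinct directions are concurrent exactly when det[aᵢ bᵢ cᵢ] = 0.
Here the determinant is -1389.
Nonzero, so no common point exists.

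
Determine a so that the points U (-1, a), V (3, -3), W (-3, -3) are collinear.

-3

The three points are collinear iff det[UV; UW] = 0.
This determinant is linear in a: (-6)a + (-18) = 0, so a = -3.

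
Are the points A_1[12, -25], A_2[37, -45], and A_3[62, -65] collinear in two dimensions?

A_1A_2 = (25, -20), A_1A_3 = (50, -40).
det[A_1A_2; A_1A_3] = (25)(-40) − (-20)(50) = 0.
The determinant is zero, so the points are collinear.

Yes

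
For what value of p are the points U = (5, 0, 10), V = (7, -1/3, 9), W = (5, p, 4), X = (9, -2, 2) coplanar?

The points are coplanar iff UV · (UW × UX) = 0.
Expanding, this is linear in p: (-12)p + (-16) = 0.
So p = -4/3.

-4/3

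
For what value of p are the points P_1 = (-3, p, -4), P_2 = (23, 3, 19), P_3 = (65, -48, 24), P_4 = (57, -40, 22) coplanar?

2

Coplanarity ⇔ det[P_1P_2; P_1P_3; P_1P_4] = 0.
Expanding, this is linear in p: (-44)p + (88) = 0.
So p = 2.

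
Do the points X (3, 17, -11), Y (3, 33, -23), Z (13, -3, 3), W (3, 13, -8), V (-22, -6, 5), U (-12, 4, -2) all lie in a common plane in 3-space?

No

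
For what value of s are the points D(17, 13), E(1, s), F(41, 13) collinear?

13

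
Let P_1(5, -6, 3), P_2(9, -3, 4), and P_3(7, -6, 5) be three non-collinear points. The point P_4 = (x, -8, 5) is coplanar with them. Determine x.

5

Coplanarity requires P_1P_2 · (P_1P_3 × P_1P_4) = 0.
P_1P_2 = (4, 3, 1), P_1P_3 = (2, 0, 2); the triple product is linear in x with coefficient 6 and constant term -30.
Setting it to zero: x = 5.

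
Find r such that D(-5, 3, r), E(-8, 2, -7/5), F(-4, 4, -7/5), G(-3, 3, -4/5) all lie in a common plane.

-6/5

The points are coplanar iff DE · (DF × DG) = 0.
Expanding, this is linear in r: (6)r + (36/5) = 0.
So r = -6/5.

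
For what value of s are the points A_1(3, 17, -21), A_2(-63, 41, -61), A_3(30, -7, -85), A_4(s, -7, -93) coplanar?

27

Coplanarity ⇔ det[A_1A_2; A_1A_3; A_1A_4] = 0.
Expanding, this is linear in s: (-2496)s + (67392) = 0.
So s = 27.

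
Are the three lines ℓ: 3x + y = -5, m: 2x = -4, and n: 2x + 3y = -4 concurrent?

Lines aᵢx + bᵢy = cᵢ with pairwise distinct directions are concurrent exactly when det[aᵢ bᵢ cᵢ] = 0.
Here the determinant is 6.
Nonzero, so no common point exists.

No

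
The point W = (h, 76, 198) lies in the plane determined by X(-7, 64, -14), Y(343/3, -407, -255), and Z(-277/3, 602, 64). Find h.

-197/3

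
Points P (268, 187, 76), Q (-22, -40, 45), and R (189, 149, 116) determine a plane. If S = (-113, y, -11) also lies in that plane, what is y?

-134

A normal to the plane is n = PQ × PR = (-10258, 14049, -6913).
S lies in the plane iff n · PS = 0.
This gives (14049)y + (1882566) = 0, so y = -134.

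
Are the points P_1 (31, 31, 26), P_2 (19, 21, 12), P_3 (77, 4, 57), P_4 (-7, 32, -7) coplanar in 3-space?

With P_1 as base: P_1P_2 = (-12, -10, -14), P_1P_3 = (46, -27, 31), P_1P_4 = (-38, 1, -33).
P_1P_3 × P_1P_4 = (860, 340, -980).
P_1P_2 · (P_1P_3 × P_1P_4) = 0.
The scalar triple product vanishes, so the four points are coplanar.

Yes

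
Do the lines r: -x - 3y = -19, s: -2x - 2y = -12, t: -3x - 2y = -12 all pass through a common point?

Lines aᵢx + bᵢy = cᵢ with pairwise distinct directions are concurrent exactly when det[aᵢ bᵢ cᵢ] = 0.
Here the determinant is 2.
Nonzero, so no common point exists.

No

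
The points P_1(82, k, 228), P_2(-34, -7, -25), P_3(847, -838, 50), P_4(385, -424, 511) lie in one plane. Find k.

Coplanarity ⇔ det[P_1P_2; P_1P_3; P_1P_4] = 0.
Expanding, this is linear in k: (440791)k + (55980457) = 0.
So k = -127.

-127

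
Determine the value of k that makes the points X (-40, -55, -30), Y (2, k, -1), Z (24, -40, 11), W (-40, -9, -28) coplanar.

Normal to plane XZW: n = (-1856, -128, 2944); plane equation n·P = -7040.
Requiring n·Y = -7040: (-128)k + (-6656) = -7040.
So k = 3.

3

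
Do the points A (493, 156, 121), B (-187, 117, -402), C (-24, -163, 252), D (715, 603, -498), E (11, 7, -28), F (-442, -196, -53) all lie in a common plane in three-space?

No

The plane through A, B, C has normal n = AB × AC = (-171946, 359471, 196757) and equation n·P = -4884305.
Checking the remaining points: n·D = -4165363, n·E = -4884305, n·F = -4884305.
Since n·D = -4165363 ≠ -4884305, D is off the plane and the points are not all coplanar.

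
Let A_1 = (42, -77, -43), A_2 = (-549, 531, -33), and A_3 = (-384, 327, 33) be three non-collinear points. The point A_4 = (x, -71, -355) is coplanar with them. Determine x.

186

Coplanarity requires A_1A_2 · (A_1A_3 × A_1A_4) = 0.
A_1A_2 = (-591, 608, 10), A_1A_3 = (-426, 404, 76); the triple product is linear in x with coefficient 42168 and constant term -7843248.
Setting it to zero: x = 186.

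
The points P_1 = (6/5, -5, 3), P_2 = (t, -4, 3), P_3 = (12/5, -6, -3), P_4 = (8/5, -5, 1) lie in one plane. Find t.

6/5

Normal to plane P_1P_3P_4: n = (2, 0, 2/5); plane equation n·P = 18/5.
Requiring n·P_2 = 18/5: (2)t + (6/5) = 18/5.
So t = 6/5.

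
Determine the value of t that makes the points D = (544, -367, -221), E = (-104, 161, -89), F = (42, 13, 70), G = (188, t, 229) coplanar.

-135

Normal to plane DEF: n = (103488, 122304, 18816); plane equation n·P = 7253568.
Requiring n·G = 7253568: (122304)t + (23764608) = 7253568.
So t = -135.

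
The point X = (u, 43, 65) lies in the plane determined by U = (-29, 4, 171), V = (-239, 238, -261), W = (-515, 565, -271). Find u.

The plane through U, V, W has equation 138924x + 117132y − 4086z = -4258974.
Substituting X: (138924)u + (4771086) = -4258974, so u = -65.

-65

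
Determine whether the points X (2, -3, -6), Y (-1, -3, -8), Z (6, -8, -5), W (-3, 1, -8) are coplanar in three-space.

A normal to the plane through X, Y, Z is n = XY × XZ = (-10, -5, 15).
The plane has equation n·P = -95. For W: n·W = -95.
Equal, so W lies in the plane and all four are coplanar.

Yes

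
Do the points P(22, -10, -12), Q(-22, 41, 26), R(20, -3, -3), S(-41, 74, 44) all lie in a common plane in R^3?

A normal to the plane through P, Q, R is n = PQ × PR = (193, 320, -206).
The plane has equation n·X = 3518. For S: n·S = 6703.
6703 ≠ 3518, so S is off the plane.

No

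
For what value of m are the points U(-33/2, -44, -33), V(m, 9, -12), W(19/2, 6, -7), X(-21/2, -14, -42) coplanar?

17/2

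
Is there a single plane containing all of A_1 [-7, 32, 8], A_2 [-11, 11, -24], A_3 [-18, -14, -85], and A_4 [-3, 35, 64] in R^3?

No

The four points are coplanar iff the 3×3 determinant with rows A_1A_2, A_1A_3, A_1A_4 is zero.
Rows: (-4, -21, -32), (-11, -46, -93), (4, 3, 56).
Expanding along the first row: (-4)(-2297) − (-21)(-244) + (-32)(151) = -768.
Nonzero ⇒ not coplanar.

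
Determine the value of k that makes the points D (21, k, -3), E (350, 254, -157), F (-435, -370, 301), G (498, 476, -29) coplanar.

-26

The points are coplanar iff DE · (DF × DG) = 0.
Expanding, this is linear in k: (-168264)k + (-4374864) = 0.
So k = -26.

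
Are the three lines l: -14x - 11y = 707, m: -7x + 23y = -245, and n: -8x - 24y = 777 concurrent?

Intersecting l and m: solving the 2×2 system gives (x, y) = (-34, -21).
Substitute into n: (-8)(-34) + (-24)(-21) = 776.
But n requires 777 ≠ 776, so the three lines have no common point.

No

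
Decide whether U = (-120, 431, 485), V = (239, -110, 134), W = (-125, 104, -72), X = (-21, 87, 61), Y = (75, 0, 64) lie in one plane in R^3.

Yes

The plane through U, V, W has normal n = UV × UW = (186560, 201718, -120098) and equation n·P = 6305728.
Checking the remaining points: n·X = 6305728, n·Y = 6305728.
All equal 6305728, so all 5 points lie in one plane.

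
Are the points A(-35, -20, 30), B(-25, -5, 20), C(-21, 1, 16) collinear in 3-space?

AB = (10, 15, -10), AC = (14, 21, -14).
Each component of AC is 7/5 times the corresponding component of AB, so AC = 7/5·AB and the points are collinear.

Yes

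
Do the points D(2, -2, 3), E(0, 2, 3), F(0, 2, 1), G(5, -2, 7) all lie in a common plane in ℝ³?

The four points are coplanar iff the 3×3 determinant with rows DE, DF, DG is zero.
Rows: (-2, 4, 0), (-2, 4, -2), (3, 0, 4).
Expanding along the first row: (-2)(16) − (4)(-2) + (0)(-12) = -24.
Nonzero ⇒ not coplanar.

No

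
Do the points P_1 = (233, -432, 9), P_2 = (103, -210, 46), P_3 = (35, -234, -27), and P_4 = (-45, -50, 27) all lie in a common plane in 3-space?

Yes

The four points are coplanar iff the 3×3 determinant with rows P_1P_2, P_1P_3, P_1P_4 is zero.
Rows: (-130, 222, 37), (-198, 198, -36), (-278, 382, 18).
Expanding along the first row: (-130)(17316) − (222)(-13572) + (37)(-20592) = 0.
Zero determinant ⇒ coplanar.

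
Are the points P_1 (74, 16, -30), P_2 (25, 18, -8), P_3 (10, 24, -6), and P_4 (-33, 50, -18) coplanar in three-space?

A normal to the plane through P_1, P_2, P_3 is n = P_1P_2 × P_1P_3 = (-128, -232, -264).
The plane has equation n·P = -5264. For P_4: n·P_4 = -2624.
-2624 ≠ -5264, so P_4 is off the plane.

No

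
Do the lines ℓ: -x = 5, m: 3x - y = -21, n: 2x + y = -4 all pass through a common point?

Yes

The three lines meet at one point iff the augmented coefficient matrix [aᵢ bᵢ cᵢ] has rank < 3, i.e. its determinant vanishes.
Here the determinant is 0.
It vanishes, so the lines are concurrent at (-5, 6).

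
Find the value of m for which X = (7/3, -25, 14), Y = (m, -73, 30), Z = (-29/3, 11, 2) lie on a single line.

Direction XZ = (-12, 36, -12). From the y-coordinate of Y, the parameter along the line is τ = (-73 − (-25))/36 = -4/3.
Then m = 7/3 + (-4/3)·(-12) = 55/3.

55/3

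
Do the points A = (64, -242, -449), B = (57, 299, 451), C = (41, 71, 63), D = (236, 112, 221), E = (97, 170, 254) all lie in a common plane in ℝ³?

Yes

The plane through A, B, C has normal n = AB × AC = (-4708, -17116, 10252) and equation n·P = -762388.
Checking the remaining points: n·D = -762388, n·E = -762388.
All equal -762388, so all 5 points lie in one plane.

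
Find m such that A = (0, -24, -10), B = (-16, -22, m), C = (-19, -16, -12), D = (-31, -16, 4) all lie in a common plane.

The points are coplanar iff AB · (AC × AD) = 0.
Expanding, this is linear in m: (96)m + (-432) = 0.
So m = 9/2.

9/2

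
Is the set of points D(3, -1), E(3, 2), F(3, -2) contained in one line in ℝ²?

DE = (0, 3), DF = (0, -1).
det[DE; DF] = (0)(-1) − (3)(0) = 0.
The determinant is zero, so the points are collinear.

Yes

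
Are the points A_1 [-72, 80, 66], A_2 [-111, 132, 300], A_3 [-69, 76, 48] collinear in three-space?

A_1A_2 = (-39, 52, 234), A_1A_3 = (3, -4, -18).
Each component of A_1A_3 is -1/13 times the corresponding component of A_1A_2, so A_1A_3 = -1/13·A_1A_2 and the points are collinear.

Yes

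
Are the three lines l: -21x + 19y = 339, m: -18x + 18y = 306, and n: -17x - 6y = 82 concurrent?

Yes

Lines aᵢx + bᵢy = cᵢ with pairwise distinct directions are concurrent exactly when det[aᵢ bᵢ cᵢ] = 0.
Here the determinant is 0.
It vanishes, so the lines are concurrent at (-8, 9).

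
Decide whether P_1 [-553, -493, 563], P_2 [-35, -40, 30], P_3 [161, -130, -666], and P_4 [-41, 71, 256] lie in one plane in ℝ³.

Yes

The four points are coplanar iff the 3×3 determinant with rows P_1P_2, P_1P_3, P_1P_4 is zero.
Rows: (518, 453, -533), (714, 363, -1229), (512, 564, -307).
Expanding along the first row: (518)(581715) − (453)(410050) + (-533)(216840) = 0.
Zero determinant ⇒ coplanar.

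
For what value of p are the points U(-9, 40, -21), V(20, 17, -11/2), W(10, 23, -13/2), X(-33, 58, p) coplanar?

The points are coplanar iff UV · (UW × UX) = 0.
Expanding, this is linear in p: (-56)p + (-1764) = 0.
So p = -63/2.

-63/2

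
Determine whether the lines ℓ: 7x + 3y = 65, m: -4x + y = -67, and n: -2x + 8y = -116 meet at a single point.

Yes

Intersecting ℓ and m: solving the 2×2 system gives (x, y) = (14, -11).
Substitute into n: (-2)(14) + (8)(-11) = -116.
This equals -116, so (14, -11) lies on all three lines and they are concurrent.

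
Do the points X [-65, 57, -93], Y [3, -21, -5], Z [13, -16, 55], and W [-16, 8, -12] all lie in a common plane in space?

No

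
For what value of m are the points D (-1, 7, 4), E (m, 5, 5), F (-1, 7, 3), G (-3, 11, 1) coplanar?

Normal to plane DFG: n = (4, 2, 0); plane equation n·P = 10.
Requiring n·E = 10: (4)m + (10) = 10.
So m = 0.

0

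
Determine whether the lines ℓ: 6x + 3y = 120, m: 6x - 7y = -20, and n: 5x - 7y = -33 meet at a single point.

The three lines meet at one point iff the augmented coefficient matrix [aᵢ bᵢ cᵢ] has rank < 3, i.e. its determinant vanishes.
Here the determinant is 0.
It vanishes, so the lines are concurrent at (13, 14).

Yes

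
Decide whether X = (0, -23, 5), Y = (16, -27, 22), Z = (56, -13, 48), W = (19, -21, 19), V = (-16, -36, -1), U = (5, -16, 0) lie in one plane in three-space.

No

The plane through X, Y, Z has normal n = XY × XZ = (-342, 264, 384) and equation n·P = -4152.
Checking the remaining points: n·W = -4746, n·V = -4416, n·U = -5934.
Since n·W = -4746 ≠ -4152, W is off the plane and the points are not all coplanar.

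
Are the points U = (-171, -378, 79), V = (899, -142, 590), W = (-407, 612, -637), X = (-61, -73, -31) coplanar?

Yes

The four points are coplanar iff the 3×3 determinant with rows UV, UW, UX is zero.
Rows: (1070, 236, 511), (-236, 990, -716), (110, 305, -110).
Expanding along the first row: (1070)(109480) − (236)(104720) + (511)(-180880) = 0.
Zero determinant ⇒ coplanar.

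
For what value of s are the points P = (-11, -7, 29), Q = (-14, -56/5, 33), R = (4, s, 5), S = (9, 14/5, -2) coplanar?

-14/5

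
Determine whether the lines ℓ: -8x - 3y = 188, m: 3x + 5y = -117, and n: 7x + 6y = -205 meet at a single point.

Intersecting ℓ and m: solving the 2×2 system gives (x, y) = (-19, -12).
Substitute into n: (7)(-19) + (6)(-12) = -205.
This equals -205, so (-19, -12) lies on all three lines and they are concurrent.

Yes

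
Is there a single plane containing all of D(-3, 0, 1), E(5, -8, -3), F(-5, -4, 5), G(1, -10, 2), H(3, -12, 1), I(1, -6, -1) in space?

The plane through D, E, F has normal n = DE × DF = (-48, -24, -48) and equation n·P = 96.
Checking the remaining points: n·G = 96, n·H = 96, n·I = 144.
Since n·I = 144 ≠ 96, I is off the plane and the points are not all coplanar.

No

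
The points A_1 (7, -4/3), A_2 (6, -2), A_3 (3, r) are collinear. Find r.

The three points are collinear iff det[A_1A_2; A_1A_3] = 0.
This determinant is linear in r: (-1)r + (-4) = 0, so r = -4.

-4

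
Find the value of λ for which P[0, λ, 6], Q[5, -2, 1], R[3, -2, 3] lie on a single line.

-2

Direction QR = (-2, 0, 2). From the x-coordinate of P, the parameter along the line is τ = (0 − 5)/(-2) = 5/2.
Then λ = (-2) + 5/2·(0) = -2.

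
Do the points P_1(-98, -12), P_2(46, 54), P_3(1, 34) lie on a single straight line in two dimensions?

P_1P_2 = (144, 66), P_1P_3 = (99, 46).
det[P_1P_2; P_1P_3] = (144)(46) − (66)(99) = 90.
The determinant is nonzero, so they are not collinear.

No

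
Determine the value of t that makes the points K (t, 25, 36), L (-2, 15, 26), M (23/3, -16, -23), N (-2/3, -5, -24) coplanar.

The points are coplanar iff KL · (KM × KN) = 0.
Expanding, this is linear in t: (-570)t + (-3800) = 0.
So t = -20/3.

-20/3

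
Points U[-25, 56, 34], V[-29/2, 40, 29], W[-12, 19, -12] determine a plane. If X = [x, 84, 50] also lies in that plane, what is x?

-41

Coplanarity requires UV · (UW × UX) = 0.
UV = (21/2, -16, -5), UW = (13, -37, -46); the triple product is linear in x with coefficient 551 and constant term 22591.
Setting it to zero: x = -41.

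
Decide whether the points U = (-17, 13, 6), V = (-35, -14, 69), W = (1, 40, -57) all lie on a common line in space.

Yes

UV = (-18, -27, 63), UW = (18, 27, -63).
UV × UW = (0, 0, 0).
The cross product vanishes, so the three points are collinear.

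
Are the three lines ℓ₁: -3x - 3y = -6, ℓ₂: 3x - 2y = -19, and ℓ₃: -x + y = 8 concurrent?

Yes

Intersecting ℓ₁ and ℓ₂: solving the 2×2 system gives (x, y) = (-3, 5).
Substitute into ℓ₃: (-1)(-3) + (1)(5) = 8.
This equals 8, so (-3, 5) lies on all three lines and they are concurrent.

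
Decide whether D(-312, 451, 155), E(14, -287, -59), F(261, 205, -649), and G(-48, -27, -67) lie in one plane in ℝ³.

Yes

A normal to the plane through D, E, F is n = DE × DF = (540708, 139482, 342678).
The plane has equation n·P = -52679424. For G: n·G = -52679424.
Equal, so G lies in the plane and all four are coplanar.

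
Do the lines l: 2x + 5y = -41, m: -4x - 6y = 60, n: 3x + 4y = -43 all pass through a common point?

No

Intersecting l and m: solving the 2×2 system gives (x, y) = (-27/4, -11/2).
Substitute into n: (3)(-27/4) + (4)(-11/2) = -169/4.
But n requires -43 ≠ -169/4, so the three lines have no common point.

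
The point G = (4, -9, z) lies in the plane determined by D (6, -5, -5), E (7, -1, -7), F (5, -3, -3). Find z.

-1

The plane through D, E, F has equation 12x + 6z = 42.
Substituting G: (6)z + (48) = 42, so z = -1.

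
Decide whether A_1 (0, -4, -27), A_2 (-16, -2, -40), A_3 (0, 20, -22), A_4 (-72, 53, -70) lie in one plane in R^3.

No

With A_1 as base: A_1A_2 = (-16, 2, -13), A_1A_3 = (0, 24, 5), A_1A_4 = (-72, 57, -43).
A_1A_3 × A_1A_4 = (-1317, -360, 1728).
A_1A_2 · (A_1A_3 × A_1A_4) = -2112.
Since -2112 ≠ 0, the four points are not coplanar.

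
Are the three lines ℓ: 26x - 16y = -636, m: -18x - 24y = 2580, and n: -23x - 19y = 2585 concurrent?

Yes

Intersecting ℓ and m: solving the 2×2 system gives (x, y) = (-62, -61).
Substitute into n: (-23)(-62) + (-19)(-61) = 2585.
This equals 2585, so (-62, -61) lies on all three lines and they are concurrent.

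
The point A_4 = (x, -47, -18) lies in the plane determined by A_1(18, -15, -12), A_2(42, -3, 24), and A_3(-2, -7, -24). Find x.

44

Coplanarity requires A_1A_2 · (A_1A_3 × A_1A_4) = 0.
A_1A_2 = (24, 12, 36), A_1A_3 = (-20, 8, -12); the triple product is linear in x with coefficient -432 and constant term 19008.
Setting it to zero: x = 44.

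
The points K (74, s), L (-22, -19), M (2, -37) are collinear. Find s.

Collinearity: (K − L) must be parallel to (M − L) = (24, -18).
Cross-multiplying the components: (s − (-19))·(24) = (96)·(-18).
Solving gives s = -91.

-91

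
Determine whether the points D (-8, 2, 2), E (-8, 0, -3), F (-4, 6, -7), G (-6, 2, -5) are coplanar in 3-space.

No

The four points are coplanar iff the 3×3 determinant with rows DE, DF, DG is zero.
Rows: (0, -2, -5), (4, 4, -9), (2, 0, -7).
Expanding along the first row: (0)(-28) − (-2)(-10) + (-5)(-8) = 20.
Nonzero ⇒ not coplanar.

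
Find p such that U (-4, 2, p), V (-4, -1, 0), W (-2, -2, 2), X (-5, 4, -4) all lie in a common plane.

Coplanarity ⇔ det[UV; UW; UX] = 0.
Expanding, this is linear in p: (-9)p + (-18) = 0.
So p = -2.

-2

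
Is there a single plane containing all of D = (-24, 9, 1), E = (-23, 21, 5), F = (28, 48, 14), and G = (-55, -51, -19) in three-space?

Yes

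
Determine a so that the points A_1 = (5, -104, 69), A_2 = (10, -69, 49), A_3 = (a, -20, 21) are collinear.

Direction A_1A_2 = (5, 35, -20). From the y-coordinate of A_3, the parameter along the line is τ = (-20 − (-104))/35 = 12/5.
Then a = 5 + 12/5·(5) = 17.

17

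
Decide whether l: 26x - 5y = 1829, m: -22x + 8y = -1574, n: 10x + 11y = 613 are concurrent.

The three lines meet at one point iff the augmented coefficient matrix [aᵢ bᵢ cᵢ] has rank < 3, i.e. its determinant vanishes.
Here the determinant is 0.
It vanishes, so the lines are concurrent at (69, -7).

Yes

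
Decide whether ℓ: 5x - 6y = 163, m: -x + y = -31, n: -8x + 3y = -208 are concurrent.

Yes

The three lines meet at one point iff the augmented coefficient matrix [aᵢ bᵢ cᵢ] has rank < 3, i.e. its determinant vanishes.
Here the determinant is 0.
It vanishes, so the lines are concurrent at (23, -8).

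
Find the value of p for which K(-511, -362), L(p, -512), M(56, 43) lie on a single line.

Collinearity: (L − K) must be parallel to (M − K) = (567, 405).
Cross-multiplying the components: (p − (-511))·(405) = (-150)·(567).
Solving gives p = -721.

-721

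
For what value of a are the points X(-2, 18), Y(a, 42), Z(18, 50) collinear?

13

The three points are collinear iff det[XY; XZ] = 0.
This determinant is linear in a: (32)a + (-416) = 0, so a = 13.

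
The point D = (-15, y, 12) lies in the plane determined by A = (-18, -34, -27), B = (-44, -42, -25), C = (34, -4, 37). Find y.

The plane through A, B, C has equation −572x + 1768y − 364z = -39988.
Substituting D: (1768)y + (4212) = -39988, so y = -25.

-25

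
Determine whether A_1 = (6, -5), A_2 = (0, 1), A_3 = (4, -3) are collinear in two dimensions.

A_1A_2 = (-6, 6), A_1A_3 = (-2, 2).
Checking proportionality: A_1A_3 = 1/3·A_1A_2, so the vectors are parallel and the points are collinear.

Yes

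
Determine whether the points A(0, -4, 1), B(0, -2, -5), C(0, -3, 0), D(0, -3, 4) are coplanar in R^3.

A normal to the plane through A, B, C is n = AB × AC = (4, 0, 0).
The plane has equation n·P = 0. For D: n·D = 0.
Equal, so D lies in the plane and all four are coplanar.

Yes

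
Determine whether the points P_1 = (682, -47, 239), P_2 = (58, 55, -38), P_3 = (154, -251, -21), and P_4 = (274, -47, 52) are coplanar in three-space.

With P_1 as base: P_1P_2 = (-624, 102, -277), P_1P_3 = (-528, -204, -260), P_1P_4 = (-408, 0, -187).
P_1P_3 × P_1P_4 = (38148, 7344, -83232).
P_1P_2 · (P_1P_3 × P_1P_4) = 0.
The scalar triple product vanishes, so the four points are coplanar.

Yes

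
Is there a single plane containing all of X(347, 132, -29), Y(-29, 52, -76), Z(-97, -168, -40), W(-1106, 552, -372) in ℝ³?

The four points are coplanar iff the 3×3 determinant with rows XY, XZ, XW is zero.
Rows: (-376, -80, -47), (-444, -300, -11), (-1453, 420, -343).
Expanding along the first row: (-376)(107520) − (-80)(136309) + (-47)(-622380) = -270940.
Nonzero ⇒ not coplanar.

No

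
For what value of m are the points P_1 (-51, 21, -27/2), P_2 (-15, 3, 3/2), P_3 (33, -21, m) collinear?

43/2

Collinearity requires P_1P_2 × P_1P_3 = 0; each component is linear in m.
The x-component gives (-18)m + (387) = 0, so m = 43/2.
The remaining components then also vanish.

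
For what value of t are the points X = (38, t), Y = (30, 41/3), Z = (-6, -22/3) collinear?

55/3

Collinearity: (X − Y) must be parallel to (Z − Y) = (-36, -21).
Cross-multiplying the components: (t − 41/3)·(-36) = (8)·(-21).
Solving gives t = 55/3.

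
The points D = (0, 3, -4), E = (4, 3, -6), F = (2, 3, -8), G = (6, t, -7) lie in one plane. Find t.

The points are coplanar iff DE · (DF × DG) = 0.
Expanding, this is linear in t: (12)t + (-36) = 0.
So t = 3.

3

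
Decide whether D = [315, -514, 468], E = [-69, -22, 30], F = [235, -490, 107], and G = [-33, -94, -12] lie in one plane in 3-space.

No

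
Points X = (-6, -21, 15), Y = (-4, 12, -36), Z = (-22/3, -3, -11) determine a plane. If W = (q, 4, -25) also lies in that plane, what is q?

A normal to the plane is n = XY × XZ = (60, 120, 80).
W lies in the plane iff n · XW = 0.
This gives (60)q + (160) = 0, so q = -8/3.

-8/3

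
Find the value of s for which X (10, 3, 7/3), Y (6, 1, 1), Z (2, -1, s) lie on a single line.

-1/3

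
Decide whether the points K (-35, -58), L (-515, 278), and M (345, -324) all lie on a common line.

Yes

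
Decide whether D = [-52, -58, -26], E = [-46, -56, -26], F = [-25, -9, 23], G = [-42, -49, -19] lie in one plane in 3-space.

A normal to the plane through D, E, F is n = DE × DF = (98, -294, 240).
The plane has equation n·P = 5716. For G: n·G = 5730.
5730 ≠ 5716, so G is off the plane.

No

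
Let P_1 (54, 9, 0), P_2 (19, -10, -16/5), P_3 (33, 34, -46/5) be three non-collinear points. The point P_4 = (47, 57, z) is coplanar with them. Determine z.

The plane through P_1, P_2, P_3 has equation (1274/5)x − (1274/5)y − 1274z = 11466.
Substituting P_4: (-1274)z + (-2548) = 11466, so z = -11.

-11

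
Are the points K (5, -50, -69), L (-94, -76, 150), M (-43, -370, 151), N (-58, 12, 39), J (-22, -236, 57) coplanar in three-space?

The plane through K, L, M has normal n = KL × KM = (64360, 11268, 30432) and equation n·P = -2341408.
Checking the remaining points: n·N = -2410816, n·J = -2340544.
Since n·N = -2410816 ≠ -2341408, N is off the plane and the points are not all coplanar.

No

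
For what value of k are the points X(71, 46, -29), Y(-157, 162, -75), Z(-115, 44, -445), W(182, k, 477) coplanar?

113

Coplanarity ⇔ det[XY; XZ; XW] = 0.
Expanding, this is linear in k: (-86292)k + (9750996) = 0.
So k = 113.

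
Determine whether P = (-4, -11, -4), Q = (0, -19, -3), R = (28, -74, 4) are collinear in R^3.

PQ = (4, -8, 1), PR = (32, -63, 8).
Comparing components 2 and 3: (-8)(8) − (1)(-63) = -1 ≠ 0, so PQ and PR are not parallel and the points are not collinear.

No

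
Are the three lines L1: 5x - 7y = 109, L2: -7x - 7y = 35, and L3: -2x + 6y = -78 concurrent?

Lines aᵢx + bᵢy = cᵢ with pairwise distinct directions are concurrent exactly when det[aᵢ bᵢ cᵢ] = 0.
Here the determinant is -112.
Nonzero, so no common point exists.

No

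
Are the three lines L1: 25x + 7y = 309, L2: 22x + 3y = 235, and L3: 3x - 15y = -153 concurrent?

The three lines meet at one point iff the augmented coefficient matrix [aᵢ bᵢ cᵢ] has rank < 3, i.e. its determinant vanishes.
Here the determinant is 396.
Nonzero, so no common point exists.

No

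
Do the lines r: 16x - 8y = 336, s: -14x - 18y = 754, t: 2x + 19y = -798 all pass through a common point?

No

Lines aᵢx + bᵢy = cᵢ with pairwise distinct directions are concurrent exactly when det[aᵢ bᵢ cᵢ] = 0.
Here the determinant is 640.
Nonzero, so no common point exists.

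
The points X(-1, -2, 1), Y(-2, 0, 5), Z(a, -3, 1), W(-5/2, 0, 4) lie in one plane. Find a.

1/2

Normal to plane XYW: n = (-2, -3, 1); plane equation n·P = 9.
Requiring n·Z = 9: (-2)a + (10) = 9.
So a = 1/2.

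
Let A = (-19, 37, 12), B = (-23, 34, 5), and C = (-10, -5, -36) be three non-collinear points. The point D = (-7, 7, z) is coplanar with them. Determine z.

-18

Coplanarity requires AB · (AC × AD) = 0.
AB = (-4, -3, -7), AC = (9, -42, -48); the triple product is linear in z with coefficient 195 and constant term 3510.
Setting it to zero: z = -18.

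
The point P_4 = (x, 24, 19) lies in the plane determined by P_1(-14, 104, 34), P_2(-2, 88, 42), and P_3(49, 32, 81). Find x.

1

A normal to the plane is n = P_1P_2 × P_1P_3 = (-176, -60, 144).
P_4 lies in the plane iff n · P_1P_4 = 0.
This gives (-176)x + (176) = 0, so x = 1.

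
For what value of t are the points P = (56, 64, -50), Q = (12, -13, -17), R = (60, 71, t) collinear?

-53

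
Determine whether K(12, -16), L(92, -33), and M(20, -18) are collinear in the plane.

No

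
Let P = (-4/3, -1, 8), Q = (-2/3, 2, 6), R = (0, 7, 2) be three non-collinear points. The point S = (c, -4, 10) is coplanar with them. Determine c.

-2

A normal to the plane is n = PQ × PR = (-2, 4/3, 4/3).
S lies in the plane iff n · PS = 0.
This gives (-2)c + (-4) = 0, so c = -2.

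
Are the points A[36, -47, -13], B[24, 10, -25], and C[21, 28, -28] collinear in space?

No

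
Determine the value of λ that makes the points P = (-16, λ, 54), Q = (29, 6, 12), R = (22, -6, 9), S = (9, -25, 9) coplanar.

-35

The points are coplanar iff PQ · (PR × PS) = 0.
Expanding, this is linear in λ: (-39)λ + (-1365) = 0.
So λ = -35.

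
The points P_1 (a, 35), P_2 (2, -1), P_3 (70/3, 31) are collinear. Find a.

26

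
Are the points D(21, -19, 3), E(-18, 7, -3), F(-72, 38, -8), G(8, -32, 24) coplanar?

A normal to the plane through D, E, F is n = DE × DF = (56, 129, 195).
The plane has equation n·P = -690. For G: n·G = 1000.
1000 ≠ -690, so G is off the plane.

No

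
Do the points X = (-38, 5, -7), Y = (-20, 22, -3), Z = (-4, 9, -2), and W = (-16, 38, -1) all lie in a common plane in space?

Yes

The four points are coplanar iff the 3×3 determinant with rows XY, XZ, XW is zero.
Rows: (18, 17, 4), (34, 4, 5), (22, 33, 6).
Expanding along the first row: (18)(-141) − (17)(94) + (4)(1034) = 0.
Zero determinant ⇒ coplanar.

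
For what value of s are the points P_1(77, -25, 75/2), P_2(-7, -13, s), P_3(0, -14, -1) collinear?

-9/2

Collinearity requires P_1P_2 × P_1P_3 = 0; each component is linear in s.
The x-component gives (-11)s + (-99/2) = 0, so s = -9/2.
The remaining components then also vanish.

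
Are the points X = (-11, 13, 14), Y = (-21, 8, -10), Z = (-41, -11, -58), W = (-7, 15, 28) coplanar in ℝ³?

The four points are coplanar iff the 3×3 determinant with rows XY, XZ, XW is zero.
Rows: (-10, -5, -24), (-30, -24, -72), (4, 2, 14).
Expanding along the first row: (-10)(-192) − (-5)(-132) + (-24)(36) = 396.
Nonzero ⇒ not coplanar.

No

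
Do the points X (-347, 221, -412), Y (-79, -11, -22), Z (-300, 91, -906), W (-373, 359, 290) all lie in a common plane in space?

No

A normal to the plane through X, Y, Z is n = XY × XZ = (165308, 150722, -23936).
The plane has equation n·P = -14190682. For W: n·W = -14492126.
-14492126 ≠ -14190682, so W is off the plane.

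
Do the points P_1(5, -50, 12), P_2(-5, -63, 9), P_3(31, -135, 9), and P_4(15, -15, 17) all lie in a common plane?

Yes

With P_1 as base: P_1P_2 = (-10, -13, -3), P_1P_3 = (26, -85, -3), P_1P_4 = (10, 35, 5).
P_1P_3 × P_1P_4 = (-320, -160, 1760).
P_1P_2 · (P_1P_3 × P_1P_4) = 0.
The scalar triple product vanishes, so the four points are coplanar.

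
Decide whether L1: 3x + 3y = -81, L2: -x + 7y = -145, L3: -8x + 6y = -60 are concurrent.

No

Intersecting L1 and L2: solving the 2×2 system gives (x, y) = (-11/2, -43/2).
Substitute into L3: (-8)(-11/2) + (6)(-43/2) = -85.
But L3 requires -60 ≠ -85, so the three lines have no common point.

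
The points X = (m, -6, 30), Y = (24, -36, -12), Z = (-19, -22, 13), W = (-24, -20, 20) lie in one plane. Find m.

-72

Coplanarity ⇔ det[XY; XZ; XW] = 0.
Expanding, this is linear in m: (-48)m + (-3456) = 0.
So m = -72.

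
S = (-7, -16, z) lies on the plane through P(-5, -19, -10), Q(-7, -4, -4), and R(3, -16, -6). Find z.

-28/3

The plane through P, Q, R has equation 42x + 56y − 126z = -14.
Substituting S: (-126)z + (-1190) = -14, so z = -28/3.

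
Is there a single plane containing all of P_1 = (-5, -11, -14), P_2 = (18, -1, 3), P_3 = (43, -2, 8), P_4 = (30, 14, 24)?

With P_1 as base: P_1P_2 = (23, 10, 17), P_1P_3 = (48, 9, 22), P_1P_4 = (35, 25, 38).
P_1P_3 × P_1P_4 = (-208, -1054, 885).
P_1P_2 · (P_1P_3 × P_1P_4) = -279.
Since -279 ≠ 0, the four points are not coplanar.

No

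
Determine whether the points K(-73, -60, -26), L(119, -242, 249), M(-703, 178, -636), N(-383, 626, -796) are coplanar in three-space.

No

A normal to the plane through K, L, M is n = KL × KM = (45570, -56130, -68964).
The plane has equation n·P = 1834254. For N: n·N = 2304654.
2304654 ≠ 1834254, so N is off the plane.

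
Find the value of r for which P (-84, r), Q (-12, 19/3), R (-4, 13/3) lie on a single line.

73/3

The three points are collinear iff det[PQ; PR] = 0.
This determinant is linear in r: (8)r + (-584/3) = 0, so r = 73/3.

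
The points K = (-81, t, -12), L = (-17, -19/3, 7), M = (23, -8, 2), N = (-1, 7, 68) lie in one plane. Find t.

The points are coplanar iff KL · (KM × KN) = 0.
Expanding, this is linear in t: (2520)t + (24360) = 0.
So t = -29/3.

-29/3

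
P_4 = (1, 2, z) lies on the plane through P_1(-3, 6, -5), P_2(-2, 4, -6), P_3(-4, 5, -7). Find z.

-5

A normal to the plane is n = P_1P_2 × P_1P_3 = (3, 3, -3).
P_4 lies in the plane iff n · P_1P_4 = 0.
This gives (-3)z + (-15) = 0, so z = -5.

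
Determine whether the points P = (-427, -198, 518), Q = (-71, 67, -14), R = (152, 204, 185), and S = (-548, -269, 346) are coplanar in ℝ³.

No

With P as base: PQ = (356, 265, -532), PR = (579, 402, -333), PS = (-121, -71, -172).
PR × PS = (-92787, 139881, 7533).
PQ · (PR × PS) = 28737.
Since 28737 ≠ 0, the four points are not coplanar.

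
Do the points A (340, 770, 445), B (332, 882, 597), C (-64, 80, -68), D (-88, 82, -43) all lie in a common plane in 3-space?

A normal to the plane through A, B, C is n = AB × AC = (47424, -65512, 50768).
The plane has equation n·P = -11728320. For D: n·D = -11728320.
Equal, so D lies in the plane and all four are coplanar.

Yes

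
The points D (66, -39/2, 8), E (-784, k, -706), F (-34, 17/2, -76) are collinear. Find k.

Collinearity requires DE × DF = 0; each component is linear in k.
The x-component gives (-84)k + (18354) = 0, so k = 437/2.
The remaining components then also vanish.

437/2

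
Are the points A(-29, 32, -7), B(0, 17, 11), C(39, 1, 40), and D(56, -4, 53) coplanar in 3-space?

With A as base: AB = (29, -15, 18), AC = (68, -31, 47), AD = (85, -36, 60).
AC × AD = (-168, -85, 187).
AB · (AC × AD) = -231.
Since -231 ≠ 0, the four points are not coplanar.

No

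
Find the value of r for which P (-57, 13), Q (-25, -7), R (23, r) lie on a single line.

-37

Collinearity: (R − P) must be parallel to (Q − P) = (32, -20).
Cross-multiplying the components: (r − 13)·(32) = (80)·(-20).
Solving gives r = -37.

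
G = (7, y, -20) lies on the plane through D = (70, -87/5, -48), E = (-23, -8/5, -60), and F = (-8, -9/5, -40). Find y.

A normal to the plane is n = DE × DF = (1568/5, 1680, -1092/5).
G lies in the plane iff n · DG = 0.
This gives (1680)y + (3360) = 0, so y = -2.

-2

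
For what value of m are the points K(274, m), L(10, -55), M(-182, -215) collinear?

165

The three points are collinear iff det[KL; KM] = 0.
This determinant is linear in m: (-192)m + (31680) = 0, so m = 165.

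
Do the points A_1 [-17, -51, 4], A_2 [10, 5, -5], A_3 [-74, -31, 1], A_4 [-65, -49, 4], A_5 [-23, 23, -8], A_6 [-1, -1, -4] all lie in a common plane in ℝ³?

No

The plane through A_1, A_2, A_3 has normal n = A_1A_2 × A_1A_3 = (12, 594, 3732) and equation n·P = -15570.
Checking the remaining points: n·A_4 = -14958, n·A_5 = -16470, n·A_6 = -15534.
Since n·A_4 = -14958 ≠ -15570, A_4 is off the plane and the points are not all coplanar.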